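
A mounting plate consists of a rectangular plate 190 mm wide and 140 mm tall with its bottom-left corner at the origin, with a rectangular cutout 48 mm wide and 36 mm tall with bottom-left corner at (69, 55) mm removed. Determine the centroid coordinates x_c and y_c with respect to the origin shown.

plate: A = 190 × 140 = 26600.00, centroid at (95.00, 70.00).
hole: A = −(48 × 36) = -1728.00, centroid at (93.00, 73.00).
ΣA = 24872.00 mm²
ΣAx_c = (26600.00)(95.00) + (-1728.00)(93.00) = 2366296.00 mm³
ΣAy_c = (26600.00)(70.00) + (-1728.00)(73.00) = 1735856.00 mm³
x_c = 2366296.00 / 24872.00 = 95.14 mm
y_c = 1735856.00 / 24872.00 = 69.79 mm

x_c = 95.14 mm, y_c = 69.79 mm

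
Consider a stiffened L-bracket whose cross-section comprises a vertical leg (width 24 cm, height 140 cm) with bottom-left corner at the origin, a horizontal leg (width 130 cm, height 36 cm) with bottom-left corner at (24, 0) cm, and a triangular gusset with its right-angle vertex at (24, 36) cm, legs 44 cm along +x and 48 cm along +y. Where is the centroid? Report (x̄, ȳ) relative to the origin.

x̄ = 54.71 cm, ȳ = 41.16 cm

Part | A | x̄ᵢ | ȳᵢ | A·x̄ᵢ | A·ȳᵢ
vertical leg | 3360.00 | 12.00 | 70.00 | 40320.00 | 235200.00
horizontal leg | 4680.00 | 89.00 | 18.00 | 416520.00 | 84240.00
gusset | 1056.00 | 38.67 | 52.00 | 40832.00 | 54912.00
Σ | 9096.00 |  |  | 497672.00 | 374352.00
x̄ = 497672.00 / 9096.00 = 54.71 cm
ȳ = 374352.00 / 9096.00 = 41.16 cm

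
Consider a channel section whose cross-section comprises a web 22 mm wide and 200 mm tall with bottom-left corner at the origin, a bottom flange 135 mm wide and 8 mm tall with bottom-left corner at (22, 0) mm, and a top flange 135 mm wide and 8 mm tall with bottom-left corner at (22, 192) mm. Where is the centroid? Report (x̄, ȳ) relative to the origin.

x̄ = 36.85 mm, ȳ = 100.00 mm

Part | A | x̄ᵢ | ȳᵢ | A·x̄ᵢ | A·ȳᵢ
web | 4400.00 | 11.00 | 100.00 | 48400.00 | 440000.00
bottom flange | 1080.00 | 89.50 | 4.00 | 96660.00 | 4320.00
top flange | 1080.00 | 89.50 | 196.00 | 96660.00 | 211680.00
Σ | 6560.00 |  |  | 241720.00 | 656000.00
x̄ = 241720.00 / 6560.00 = 36.85 mm
ȳ = 656000.00 / 6560.00 = 100.00 mm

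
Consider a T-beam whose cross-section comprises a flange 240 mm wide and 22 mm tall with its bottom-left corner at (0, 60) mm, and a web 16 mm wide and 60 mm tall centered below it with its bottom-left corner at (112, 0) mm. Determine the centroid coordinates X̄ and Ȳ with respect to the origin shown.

X̄ = 120.00 mm, Ȳ = 64.69 mm

Part | A | x̄ᵢ | ȳᵢ | A·x̄ᵢ | A·ȳᵢ
web | 960.00 | 120.00 | 30.00 | 115200.00 | 28800.00
flange | 5280.00 | 120.00 | 71.00 | 633600.00 | 374880.00
Σ | 6240.00 |  |  | 748800.00 | 403680.00
X̄ = 748800.00 / 6240.00 = 120.00 mm
Ȳ = 403680.00 / 6240.00 = 64.69 mm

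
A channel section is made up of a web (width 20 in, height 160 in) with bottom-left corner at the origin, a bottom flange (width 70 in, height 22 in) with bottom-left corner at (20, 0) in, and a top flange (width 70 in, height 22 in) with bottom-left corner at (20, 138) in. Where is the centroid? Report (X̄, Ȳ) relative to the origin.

Part | A | x̄ᵢ | ȳᵢ | A·x̄ᵢ | A·ȳᵢ
web | 3200.00 | 10.00 | 80.00 | 32000.00 | 256000.00
bottom flange | 1540.00 | 55.00 | 11.00 | 84700.00 | 16940.00
top flange | 1540.00 | 55.00 | 149.00 | 84700.00 | 229460.00
Σ | 6280.00 |  |  | 201400.00 | 502400.00
X̄ = 201400.00 / 6280.00 = 32.07 in
Ȳ = 502400.00 / 6280.00 = 80.00 in

X̄ = 32.07 in, Ȳ = 80.00 in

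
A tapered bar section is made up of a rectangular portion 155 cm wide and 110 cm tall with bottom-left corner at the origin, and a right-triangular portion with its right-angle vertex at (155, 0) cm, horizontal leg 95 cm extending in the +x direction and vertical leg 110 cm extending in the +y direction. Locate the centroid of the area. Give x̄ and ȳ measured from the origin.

rectangular portion: A = 155 × 110 = 17050.00, centroid at (77.50, 55.00).
triangular portion: A = ½·95·110 = 5225.00, centroid at (186.67, 36.67).
ΣA = 22275.00 cm², ΣAx̄ = 2296708.33 cm³, ΣAȳ = 1129333.33 cm³.
x̄ = 2296708.33/22275.00 = 103.11 cm; ȳ = 1129333.33/22275.00 = 50.70 cm.

x̄ = 103.11 cm, ȳ = 50.70 cm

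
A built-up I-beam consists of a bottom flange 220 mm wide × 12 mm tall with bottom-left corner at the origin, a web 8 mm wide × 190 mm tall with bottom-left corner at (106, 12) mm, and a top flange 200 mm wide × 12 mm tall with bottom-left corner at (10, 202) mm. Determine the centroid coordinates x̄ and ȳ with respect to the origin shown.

x̄ = 110.00 mm, ȳ = 103.30 mm

Part | A | x̄ᵢ | ȳᵢ | A·x̄ᵢ | A·ȳᵢ
bottom flange | 2640.00 | 110.00 | 6.00 | 290400.00 | 15840.00
web | 1520.00 | 110.00 | 107.00 | 167200.00 | 162640.00
top flange | 2400.00 | 110.00 | 208.00 | 264000.00 | 499200.00
Σ | 6560.00 |  |  | 721600.00 | 677680.00
x̄ = 721600.00 / 6560.00 = 110.00 mm
ȳ = 677680.00 / 6560.00 = 103.30 mm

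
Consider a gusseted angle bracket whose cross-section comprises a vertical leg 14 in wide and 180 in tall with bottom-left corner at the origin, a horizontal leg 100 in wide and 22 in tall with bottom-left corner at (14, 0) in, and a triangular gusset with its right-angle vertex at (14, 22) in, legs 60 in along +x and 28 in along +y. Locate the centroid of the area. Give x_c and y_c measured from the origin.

x_c = 33.63 in, y_c = 49.88 in

Part | A | x̄ᵢ | ȳᵢ | A·x̄ᵢ | A·ȳᵢ
vertical leg | 2520.00 | 7.00 | 90.00 | 17640.00 | 226800.00
horizontal leg | 2200.00 | 64.00 | 11.00 | 140800.00 | 24200.00
gusset | 840.00 | 34.00 | 31.33 | 28560.00 | 26320.00
Σ | 5560.00 |  |  | 187000.00 | 277320.00
x_c = 187000.00 / 5560.00 = 33.63 in
y_c = 277320.00 / 5560.00 = 49.88 in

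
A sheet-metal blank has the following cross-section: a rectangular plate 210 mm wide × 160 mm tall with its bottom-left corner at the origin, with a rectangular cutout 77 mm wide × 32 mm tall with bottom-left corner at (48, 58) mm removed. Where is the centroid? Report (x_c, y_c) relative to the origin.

x_c = 106.46 mm, y_c = 80.47 mm

Part | A | x̄ᵢ | ȳᵢ | A·x̄ᵢ | A·ȳᵢ
plate | 33600.00 | 105.00 | 80.00 | 3528000.00 | 2688000.00
hole | -2464.00 | 86.50 | 74.00 | -213136.00 | -182336.00
Σ | 31136.00 |  |  | 3314864.00 | 2505664.00
x_c = 3314864.00 / 31136.00 = 106.46 mm
y_c = 2505664.00 / 31136.00 = 80.47 mm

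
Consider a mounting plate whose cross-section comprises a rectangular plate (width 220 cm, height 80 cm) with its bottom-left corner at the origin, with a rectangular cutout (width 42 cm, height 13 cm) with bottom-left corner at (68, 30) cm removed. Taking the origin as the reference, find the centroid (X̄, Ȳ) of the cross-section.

plate: A = 220 × 80 = 17600.00, centroid at (110.00, 40.00).
hole: A = −(42 × 13) = -546.00, centroid at (89.00, 36.50).
ΣA = 17054.00 cm²
ΣAX̄ = (17600.00)(110.00) + (-546.00)(89.00) = 1887406.00 cm³
ΣAȲ = (17600.00)(40.00) + (-546.00)(36.50) = 684071.00 cm³
X̄ = 1887406.00 / 17054.00 = 110.67 cm
Ȳ = 684071.00 / 17054.00 = 40.11 cm

X̄ = 110.67 cm, Ȳ = 40.11 cm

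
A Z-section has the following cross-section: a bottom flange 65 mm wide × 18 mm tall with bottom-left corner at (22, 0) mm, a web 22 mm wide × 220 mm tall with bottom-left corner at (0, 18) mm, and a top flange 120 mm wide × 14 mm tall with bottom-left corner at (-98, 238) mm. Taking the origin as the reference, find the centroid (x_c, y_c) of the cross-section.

Part | A | x̄ᵢ | ȳᵢ | A·x̄ᵢ | A·ȳᵢ
bottom flange | 1170.00 | 54.50 | 9.00 | 63765.00 | 10530.00
web | 4840.00 | 11.00 | 128.00 | 53240.00 | 619520.00
top flange | 1680.00 | -38.00 | 245.00 | -63840.00 | 411600.00
Σ | 7690.00 |  |  | 53165.00 | 1041650.00
x_c = 53165.00 / 7690.00 = 6.91 mm
y_c = 1041650.00 / 7690.00 = 135.46 mm

x_c = 6.91 mm, y_c = 135.46 mm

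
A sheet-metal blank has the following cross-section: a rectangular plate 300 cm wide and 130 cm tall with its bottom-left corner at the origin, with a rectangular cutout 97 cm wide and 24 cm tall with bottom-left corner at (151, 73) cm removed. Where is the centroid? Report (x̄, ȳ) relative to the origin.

plate: A = 300 × 130 = 39000.00, centroid at (150.00, 65.00).
hole: A = −(97 × 24) = -2328.00, centroid at (199.50, 85.00).
ΣA = 36672.00 cm²
ΣAx̄ = (39000.00)(150.00) + (-2328.00)(199.50) = 5385564.00 cm³
ΣAȳ = (39000.00)(65.00) + (-2328.00)(85.00) = 2337120.00 cm³
x̄ = 5385564.00 / 36672.00 = 146.86 cm
ȳ = 2337120.00 / 36672.00 = 63.73 cm

x̄ = 146.86 cm, ȳ = 63.73 cm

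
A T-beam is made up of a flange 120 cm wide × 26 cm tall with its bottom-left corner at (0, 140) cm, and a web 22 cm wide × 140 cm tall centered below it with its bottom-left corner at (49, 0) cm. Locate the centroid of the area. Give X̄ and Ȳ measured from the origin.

X̄ = 60.00 cm, Ȳ = 111.77 cm

Part | A | x̄ᵢ | ȳᵢ | A·x̄ᵢ | A·ȳᵢ
web | 3080.00 | 60.00 | 70.00 | 184800.00 | 215600.00
flange | 3120.00 | 60.00 | 153.00 | 187200.00 | 477360.00
Σ | 6200.00 |  |  | 372000.00 | 692960.00
X̄ = 372000.00 / 6200.00 = 60.00 cm
Ȳ = 692960.00 / 6200.00 = 111.77 cm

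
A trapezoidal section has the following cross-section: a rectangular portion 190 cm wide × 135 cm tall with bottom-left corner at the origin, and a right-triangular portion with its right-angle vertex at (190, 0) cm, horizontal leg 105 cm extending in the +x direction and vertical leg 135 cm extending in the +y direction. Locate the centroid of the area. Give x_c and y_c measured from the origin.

x_c = 123.14 cm, y_c = 62.63 cm

Part | A | x̄ᵢ | ȳᵢ | A·x̄ᵢ | A·ȳᵢ
rectangular portion | 25650.00 | 95.00 | 67.50 | 2436750.00 | 1731375.00
triangular portion | 7087.50 | 225.00 | 45.00 | 1594687.50 | 318937.50
Σ | 32737.50 |  |  | 4031437.50 | 2050312.50
x_c = 4031437.50 / 32737.50 = 123.14 cm
y_c = 2050312.50 / 32737.50 = 62.63 cm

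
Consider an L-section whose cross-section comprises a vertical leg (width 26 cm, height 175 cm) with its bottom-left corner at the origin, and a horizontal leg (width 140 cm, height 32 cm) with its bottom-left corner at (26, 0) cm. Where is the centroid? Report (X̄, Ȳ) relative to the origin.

vertical leg: A = 26 × 175 = 4550.00, centroid at (13.00, 87.50).
horizontal leg: A = 140 × 32 = 4480.00, centroid at (96.00, 16.00).
ΣA = 9030.00 cm²
ΣAX̄ = (4550.00)(13.00) + (4480.00)(96.00) = 489230.00 cm³
ΣAȲ = (4550.00)(87.50) + (4480.00)(16.00) = 469805.00 cm³
X̄ = 489230.00 / 9030.00 = 54.18 cm
Ȳ = 469805.00 / 9030.00 = 52.03 cm

X̄ = 54.18 cm, Ȳ = 52.03 cm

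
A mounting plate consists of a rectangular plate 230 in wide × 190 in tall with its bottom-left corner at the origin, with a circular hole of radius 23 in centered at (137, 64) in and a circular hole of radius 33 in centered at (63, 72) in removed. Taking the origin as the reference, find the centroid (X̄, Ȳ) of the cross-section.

plate: A = 230 × 190 = 43700.00, centroid at (115.00, 95.00).
hole 1: A = −π·23² = -1661.90, centroid at (137.00, 64.00).
hole 2: A = −π·33² = -3421.19, centroid at (63.00, 72.00).
ΣA = 38616.90 in², ΣAX̄ = 4582284.11 in³, ΣAȲ = 3798812.24 in³.
X̄ = 4582284.11/38616.90 = 118.66 in; Ȳ = 3798812.24/38616.90 = 98.37 in.

X̄ = 118.66 in, Ȳ = 98.37 in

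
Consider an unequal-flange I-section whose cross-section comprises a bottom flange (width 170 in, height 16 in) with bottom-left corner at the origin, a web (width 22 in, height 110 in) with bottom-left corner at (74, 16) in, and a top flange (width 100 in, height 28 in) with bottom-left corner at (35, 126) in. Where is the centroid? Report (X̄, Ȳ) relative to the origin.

X̄ = 85.00 in, Ȳ = 73.75 in

bottom flange: A = 170 × 16 = 2720.00, centroid at (85.00, 8.00).
web: A = 22 × 110 = 2420.00, centroid at (85.00, 71.00).
top flange: A = 100 × 28 = 2800.00, centroid at (85.00, 140.00).
ΣA = 7940.00 in², ΣAX̄ = 674900.00 in³, ΣAȲ = 585580.00 in³.
X̄ = 674900.00/7940.00 = 85.00 in; Ȳ = 585580.00/7940.00 = 73.75 in.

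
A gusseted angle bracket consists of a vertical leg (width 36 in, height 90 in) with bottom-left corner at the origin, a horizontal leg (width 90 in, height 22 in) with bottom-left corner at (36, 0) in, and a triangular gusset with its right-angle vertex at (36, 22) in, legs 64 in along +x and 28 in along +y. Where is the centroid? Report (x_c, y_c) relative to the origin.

vertical leg: A = 36 × 90 = 3240.00, centroid at (18.00, 45.00).
horizontal leg: A = 90 × 22 = 1980.00, centroid at (81.00, 11.00).
gusset: A = ½·64·28 = 896.00, centroid at (57.33, 31.33).
ΣA = 6116.00 in², ΣAx_c = 270070.67 in³, ΣAy_c = 195654.67 in³.
x_c = 270070.67/6116.00 = 44.16 in; y_c = 195654.67/6116.00 = 31.99 in.

x_c = 44.16 in, y_c = 31.99 in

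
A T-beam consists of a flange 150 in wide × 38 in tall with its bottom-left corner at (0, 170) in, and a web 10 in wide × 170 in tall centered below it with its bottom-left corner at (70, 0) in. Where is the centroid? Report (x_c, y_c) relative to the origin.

x_c = 75.00 in, y_c = 165.11 in

web: A = 10 × 170 = 1700.00, centroid at (75.00, 85.00).
flange: A = 150 × 38 = 5700.00, centroid at (75.00, 189.00).
ΣA = 7400.00 in²
ΣAx_c = (1700.00)(75.00) + (5700.00)(75.00) = 555000.00 in³
ΣAy_c = (1700.00)(85.00) + (5700.00)(189.00) = 1221800.00 in³
x_c = 555000.00 / 7400.00 = 75.00 in
y_c = 1221800.00 / 7400.00 = 165.11 in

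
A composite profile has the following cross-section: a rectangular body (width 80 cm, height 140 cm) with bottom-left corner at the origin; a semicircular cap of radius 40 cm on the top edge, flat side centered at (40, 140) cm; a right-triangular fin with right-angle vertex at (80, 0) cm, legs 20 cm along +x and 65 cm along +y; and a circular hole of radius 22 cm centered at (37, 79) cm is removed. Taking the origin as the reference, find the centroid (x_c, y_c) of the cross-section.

x_c = 42.72 cm, y_c = 83.51 cm

rectangular body: A = 80 × 140 = 11200.00, centroid at (40.00, 70.00).
semicircular top: A = ½π·40² = 2513.27, centroid at (40.00, 156.98).
triangular fin: A = ½·20·65 = 650.00, centroid at (86.67, 21.67).
hole: A = −π·22² = -1520.53, centroid at (37.00, 79.00).
ΣA = 12842.74 cm², ΣAx_c = 548604.66 cm³, ΣAy_c = 1072486.44 cm³.
x_c = 548604.66/12842.74 = 42.72 cm; y_c = 1072486.44/12842.74 = 83.51 cm.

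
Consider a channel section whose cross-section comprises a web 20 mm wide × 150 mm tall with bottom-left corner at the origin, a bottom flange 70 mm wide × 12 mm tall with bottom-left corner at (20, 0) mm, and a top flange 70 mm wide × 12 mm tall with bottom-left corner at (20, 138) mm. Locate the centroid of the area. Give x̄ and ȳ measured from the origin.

Part | A | x̄ᵢ | ȳᵢ | A·x̄ᵢ | A·ȳᵢ
web | 3000.00 | 10.00 | 75.00 | 30000.00 | 225000.00
bottom flange | 840.00 | 55.00 | 6.00 | 46200.00 | 5040.00
top flange | 840.00 | 55.00 | 144.00 | 46200.00 | 120960.00
Σ | 4680.00 |  |  | 122400.00 | 351000.00
x̄ = 122400.00 / 4680.00 = 26.15 mm
ȳ = 351000.00 / 4680.00 = 75.00 mm

x̄ = 26.15 mm, ȳ = 75.00 mm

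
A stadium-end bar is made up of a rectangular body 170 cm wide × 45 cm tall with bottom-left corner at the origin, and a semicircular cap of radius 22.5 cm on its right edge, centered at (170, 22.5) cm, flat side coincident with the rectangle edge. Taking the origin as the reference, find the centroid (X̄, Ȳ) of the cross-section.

rectangular body: A = 170 × 45 = 7650.00, centroid at (85.00, 22.50).
semicircular end: A = ½π·22.5² = 795.22, centroid at (179.55, 22.50).
ΣA = 8445.22 cm², ΣAX̄ = 793030.41 cm³, ΣAȲ = 190017.35 cm³.
X̄ = 793030.41/8445.22 = 93.90 cm; Ȳ = 190017.35/8445.22 = 22.50 cm.

X̄ = 93.90 cm, Ȳ = 22.50 cm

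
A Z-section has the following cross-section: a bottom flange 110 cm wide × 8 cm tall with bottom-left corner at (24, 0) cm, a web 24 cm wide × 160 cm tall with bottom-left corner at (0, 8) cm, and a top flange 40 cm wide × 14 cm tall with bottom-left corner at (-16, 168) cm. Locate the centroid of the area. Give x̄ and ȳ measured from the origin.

x̄ = 22.32 cm, ȳ = 83.23 cm

bottom flange: A = 110 × 8 = 880.00, centroid at (79.00, 4.00).
web: A = 24 × 160 = 3840.00, centroid at (12.00, 88.00).
top flange: A = 40 × 14 = 560.00, centroid at (4.00, 175.00).
ΣA = 5280.00 cm², ΣAx̄ = 117840.00 cm³, ΣAȳ = 439440.00 cm³.
x̄ = 117840.00/5280.00 = 22.32 cm; ȳ = 439440.00/5280.00 = 83.23 cm.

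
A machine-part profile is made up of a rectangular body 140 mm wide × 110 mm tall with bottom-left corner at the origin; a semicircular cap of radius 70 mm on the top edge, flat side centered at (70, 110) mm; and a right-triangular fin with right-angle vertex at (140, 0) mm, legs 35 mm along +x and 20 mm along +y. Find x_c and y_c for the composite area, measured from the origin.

x_c = 71.22 mm, y_c = 82.09 mm

rectangular body: A = 140 × 110 = 15400.00, centroid at (70.00, 55.00).
semicircular top: A = ½π·70² = 7696.90, centroid at (70.00, 139.71).
triangular fin: A = ½·35·20 = 350.00, centroid at (151.67, 6.67).
ΣA = 23446.90 mm², ΣAx_c = 1669866.47 mm³, ΣAy_c = 1924659.22 mm³.
x_c = 1669866.47/23446.90 = 71.22 mm; y_c = 1924659.22/23446.90 = 82.09 mm.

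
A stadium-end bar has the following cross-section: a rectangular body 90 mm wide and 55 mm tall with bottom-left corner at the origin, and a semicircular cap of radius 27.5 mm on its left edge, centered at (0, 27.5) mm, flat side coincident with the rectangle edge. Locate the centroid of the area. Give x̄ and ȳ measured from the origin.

x̄ = 34.03 mm, ȳ = 27.50 mm

rectangular body: A = 90 × 55 = 4950.00, centroid at (45.00, 27.50).
semicircular end: A = ½π·27.5² = 1187.91, centroid at (-11.67, 27.50).
ΣA = 6137.91 mm²
ΣAx̄ = (4950.00)(45.00) + (1187.91)(-11.67) = 208885.42 mm³
ΣAȳ = (4950.00)(27.50) + (1187.91)(27.50) = 168792.65 mm³
x̄ = 208885.42 / 6137.91 = 34.03 mm
ȳ = 168792.65 / 6137.91 = 27.50 mm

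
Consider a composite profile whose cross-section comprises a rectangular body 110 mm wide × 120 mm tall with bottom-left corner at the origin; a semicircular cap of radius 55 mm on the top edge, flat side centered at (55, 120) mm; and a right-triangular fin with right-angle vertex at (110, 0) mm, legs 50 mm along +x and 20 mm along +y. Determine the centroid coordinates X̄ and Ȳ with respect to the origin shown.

X̄ = 56.94 mm, Ȳ = 80.02 mm

rectangular body: A = 110 × 120 = 13200.00, centroid at (55.00, 60.00).
semicircular top: A = ½π·55² = 4751.66, centroid at (55.00, 143.34).
triangular fin: A = ½·50·20 = 500.00, centroid at (126.67, 6.67).
ΣA = 18451.66 mm², ΣAX̄ = 1050674.57 mm³, ΣAȲ = 1476449.07 mm³.
X̄ = 1050674.57/18451.66 = 56.94 mm; Ȳ = 1476449.07/18451.66 = 80.02 mm.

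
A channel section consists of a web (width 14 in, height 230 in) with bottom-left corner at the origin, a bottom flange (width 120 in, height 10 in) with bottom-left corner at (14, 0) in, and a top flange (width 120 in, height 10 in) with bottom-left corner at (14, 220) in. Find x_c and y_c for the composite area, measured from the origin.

x_c = 35.61 in, y_c = 115.00 in

web: A = 14 × 230 = 3220.00, centroid at (7.00, 115.00).
bottom flange: A = 120 × 10 = 1200.00, centroid at (74.00, 5.00).
top flange: A = 120 × 10 = 1200.00, centroid at (74.00, 225.00).
ΣA = 5620.00 in², ΣAx_c = 200140.00 in³, ΣAy_c = 646300.00 in³.
x_c = 200140.00/5620.00 = 35.61 in; y_c = 646300.00/5620.00 = 115.00 in.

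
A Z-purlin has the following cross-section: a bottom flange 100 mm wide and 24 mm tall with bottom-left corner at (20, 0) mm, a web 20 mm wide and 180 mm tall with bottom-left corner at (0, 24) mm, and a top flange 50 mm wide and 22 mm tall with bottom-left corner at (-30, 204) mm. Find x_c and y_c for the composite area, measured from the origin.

x_c = 27.96 mm, y_c = 95.17 mm

Part | A | x̄ᵢ | ȳᵢ | A·x̄ᵢ | A·ȳᵢ
bottom flange | 2400.00 | 70.00 | 12.00 | 168000.00 | 28800.00
web | 3600.00 | 10.00 | 114.00 | 36000.00 | 410400.00
top flange | 1100.00 | -5.00 | 215.00 | -5500.00 | 236500.00
Σ | 7100.00 |  |  | 198500.00 | 675700.00
x_c = 198500.00 / 7100.00 = 27.96 mm
y_c = 675700.00 / 7100.00 = 95.17 mm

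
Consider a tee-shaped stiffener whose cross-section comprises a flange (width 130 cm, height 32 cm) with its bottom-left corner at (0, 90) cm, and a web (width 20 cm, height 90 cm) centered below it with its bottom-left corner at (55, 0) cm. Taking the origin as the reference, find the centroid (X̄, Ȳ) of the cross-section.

X̄ = 65.00 cm, Ȳ = 87.58 cm

Part | A | x̄ᵢ | ȳᵢ | A·x̄ᵢ | A·ȳᵢ
web | 1800.00 | 65.00 | 45.00 | 117000.00 | 81000.00
flange | 4160.00 | 65.00 | 106.00 | 270400.00 | 440960.00
Σ | 5960.00 |  |  | 387400.00 | 521960.00
X̄ = 387400.00 / 5960.00 = 65.00 cm
Ȳ = 521960.00 / 5960.00 = 87.58 cm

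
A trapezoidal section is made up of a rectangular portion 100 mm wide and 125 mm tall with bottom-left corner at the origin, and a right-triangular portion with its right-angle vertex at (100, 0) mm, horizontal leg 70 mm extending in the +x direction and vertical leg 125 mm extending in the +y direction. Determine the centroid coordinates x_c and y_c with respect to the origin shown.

Part | A | x̄ᵢ | ȳᵢ | A·x̄ᵢ | A·ȳᵢ
rectangular portion | 12500.00 | 50.00 | 62.50 | 625000.00 | 781250.00
triangular portion | 4375.00 | 123.33 | 41.67 | 539583.33 | 182291.67
Σ | 16875.00 |  |  | 1164583.33 | 963541.67
x_c = 1164583.33 / 16875.00 = 69.01 mm
y_c = 963541.67 / 16875.00 = 57.10 mm

x_c = 69.01 mm, y_c = 57.10 mm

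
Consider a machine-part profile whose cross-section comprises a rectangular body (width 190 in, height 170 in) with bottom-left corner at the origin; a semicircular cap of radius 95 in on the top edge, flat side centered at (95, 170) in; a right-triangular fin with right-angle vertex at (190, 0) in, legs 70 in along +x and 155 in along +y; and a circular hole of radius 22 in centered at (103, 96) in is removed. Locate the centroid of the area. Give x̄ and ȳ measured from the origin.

rectangular body: A = 190 × 170 = 32300.00, centroid at (95.00, 85.00).
semicircular top: A = ½π·95² = 14176.44, centroid at (95.00, 210.32).
triangular fin: A = ½·70·155 = 5425.00, centroid at (213.33, 51.67).
hole: A = −π·22² = -1520.53, centroid at (103.00, 96.00).
ΣA = 50380.91 in²
ΣAx̄ = (32300.00)(95.00) + (14176.44)(95.00) + (5425.00)(213.33) + (-1520.53)(103.00) = 5415980.16 in³
ΣAȳ = (32300.00)(85.00) + (14176.44)(210.32) + (5425.00)(51.67) + (-1520.53)(96.00) = 5861398.30 in³
x̄ = 5415980.16 / 50380.91 = 107.50 in
ȳ = 5861398.30 / 50380.91 = 116.34 in

x̄ = 107.50 in, ȳ = 116.34 in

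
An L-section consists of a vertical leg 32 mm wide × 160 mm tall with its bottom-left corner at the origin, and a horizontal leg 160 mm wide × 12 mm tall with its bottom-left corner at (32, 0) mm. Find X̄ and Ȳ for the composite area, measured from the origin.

X̄ = 42.18 mm, Ȳ = 59.82 mm

vertical leg: A = 32 × 160 = 5120.00, centroid at (16.00, 80.00).
horizontal leg: A = 160 × 12 = 1920.00, centroid at (112.00, 6.00).
ΣA = 7040.00 mm²
ΣAX̄ = (5120.00)(16.00) + (1920.00)(112.00) = 296960.00 mm³
ΣAȲ = (5120.00)(80.00) + (1920.00)(6.00) = 421120.00 mm³
X̄ = 296960.00 / 7040.00 = 42.18 mm
Ȳ = 421120.00 / 7040.00 = 59.82 mm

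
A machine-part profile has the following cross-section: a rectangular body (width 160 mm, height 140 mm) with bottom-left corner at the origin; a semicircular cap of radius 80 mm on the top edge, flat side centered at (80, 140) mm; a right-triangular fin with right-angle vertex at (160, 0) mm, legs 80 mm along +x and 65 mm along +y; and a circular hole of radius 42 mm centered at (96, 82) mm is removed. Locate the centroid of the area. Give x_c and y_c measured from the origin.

x_c = 86.39 mm, y_c = 98.90 mm

rectangular body: A = 160 × 140 = 22400.00, centroid at (80.00, 70.00).
semicircular top: A = ½π·80² = 10053.10, centroid at (80.00, 173.95).
triangular fin: A = ½·80·65 = 2600.00, centroid at (186.67, 21.67).
hole: A = −π·42² = -5541.77, centroid at (96.00, 82.00).
ΣA = 29511.33 mm², ΣAx_c = 2549571.19 mm³, ΣAy_c = 2918675.08 mm³.
x_c = 2549571.19/29511.33 = 86.39 mm; y_c = 2918675.08/29511.33 = 98.90 mm.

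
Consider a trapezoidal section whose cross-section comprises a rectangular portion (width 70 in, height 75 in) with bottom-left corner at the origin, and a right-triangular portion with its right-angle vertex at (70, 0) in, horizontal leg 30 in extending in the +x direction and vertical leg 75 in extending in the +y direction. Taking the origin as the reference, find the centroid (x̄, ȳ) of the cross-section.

Part | A | x̄ᵢ | ȳᵢ | A·x̄ᵢ | A·ȳᵢ
rectangular portion | 5250.00 | 35.00 | 37.50 | 183750.00 | 196875.00
triangular portion | 1125.00 | 80.00 | 25.00 | 90000.00 | 28125.00
Σ | 6375.00 |  |  | 273750.00 | 225000.00
x̄ = 273750.00 / 6375.00 = 42.94 in
ȳ = 225000.00 / 6375.00 = 35.29 in

x̄ = 42.94 in, ȳ = 35.29 in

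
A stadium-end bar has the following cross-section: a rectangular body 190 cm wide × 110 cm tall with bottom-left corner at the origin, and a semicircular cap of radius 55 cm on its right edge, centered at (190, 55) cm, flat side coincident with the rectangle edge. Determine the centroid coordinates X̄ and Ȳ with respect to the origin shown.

Part | A | x̄ᵢ | ȳᵢ | A·x̄ᵢ | A·ȳᵢ
rectangular body | 20900.00 | 95.00 | 55.00 | 1985500.00 | 1149500.00
semicircular end | 4751.66 | 213.34 | 55.00 | 1013731.86 | 261341.24
Σ | 25651.66 |  |  | 2999231.86 | 1410841.24
X̄ = 2999231.86 / 25651.66 = 116.92 cm
Ȳ = 1410841.24 / 25651.66 = 55.00 cm

X̄ = 116.92 cm, Ȳ = 55.00 cm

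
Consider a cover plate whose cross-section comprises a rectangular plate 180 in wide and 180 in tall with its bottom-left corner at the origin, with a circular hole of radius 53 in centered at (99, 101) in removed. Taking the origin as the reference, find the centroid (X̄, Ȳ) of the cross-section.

Part | A | x̄ᵢ | ȳᵢ | A·x̄ᵢ | A·ȳᵢ
plate | 32400.00 | 90.00 | 90.00 | 2916000.00 | 2916000.00
hole | -8824.73 | 99.00 | 101.00 | -873648.64 | -891298.11
Σ | 23575.27 |  |  | 2042351.36 | 2024701.89
X̄ = 2042351.36 / 23575.27 = 86.63 in
Ȳ = 2024701.89 / 23575.27 = 85.88 in

X̄ = 86.63 in, Ȳ = 85.88 in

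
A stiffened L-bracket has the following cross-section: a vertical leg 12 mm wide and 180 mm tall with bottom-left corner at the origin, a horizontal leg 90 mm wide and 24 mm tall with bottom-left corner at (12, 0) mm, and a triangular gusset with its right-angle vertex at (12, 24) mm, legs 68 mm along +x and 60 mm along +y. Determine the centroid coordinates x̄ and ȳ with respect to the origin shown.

vertical leg: A = 12 × 180 = 2160.00, centroid at (6.00, 90.00).
horizontal leg: A = 90 × 24 = 2160.00, centroid at (57.00, 12.00).
gusset: A = ½·68·60 = 2040.00, centroid at (34.67, 44.00).
ΣA = 6360.00 mm², ΣAx̄ = 206800.00 mm³, ΣAȳ = 310080.00 mm³.
x̄ = 206800.00/6360.00 = 32.52 mm; ȳ = 310080.00/6360.00 = 48.75 mm.

x̄ = 32.52 mm, ȳ = 48.75 mm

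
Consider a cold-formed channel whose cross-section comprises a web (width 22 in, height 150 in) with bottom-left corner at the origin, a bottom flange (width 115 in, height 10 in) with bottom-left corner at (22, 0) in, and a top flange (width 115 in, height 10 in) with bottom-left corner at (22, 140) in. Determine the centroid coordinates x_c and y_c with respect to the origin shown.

web: A = 22 × 150 = 3300.00, centroid at (11.00, 75.00).
bottom flange: A = 115 × 10 = 1150.00, centroid at (79.50, 5.00).
top flange: A = 115 × 10 = 1150.00, centroid at (79.50, 145.00).
ΣA = 5600.00 in², ΣAx_c = 219150.00 in³, ΣAy_c = 420000.00 in³.
x_c = 219150.00/5600.00 = 39.13 in; y_c = 420000.00/5600.00 = 75.00 in.

x_c = 39.13 in, y_c = 75.00 in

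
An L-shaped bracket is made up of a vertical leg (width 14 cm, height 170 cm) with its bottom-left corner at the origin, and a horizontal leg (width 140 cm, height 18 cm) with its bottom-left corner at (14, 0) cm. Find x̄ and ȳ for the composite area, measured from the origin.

x̄ = 46.60 cm, ȳ = 45.91 cm

vertical leg: A = 14 × 170 = 2380.00, centroid at (7.00, 85.00).
horizontal leg: A = 140 × 18 = 2520.00, centroid at (84.00, 9.00).
ΣA = 4900.00 cm²
ΣAx̄ = (2380.00)(7.00) + (2520.00)(84.00) = 228340.00 cm³
ΣAȳ = (2380.00)(85.00) + (2520.00)(9.00) = 224980.00 cm³
x̄ = 228340.00 / 4900.00 = 46.60 cm
ȳ = 224980.00 / 4900.00 = 45.91 cm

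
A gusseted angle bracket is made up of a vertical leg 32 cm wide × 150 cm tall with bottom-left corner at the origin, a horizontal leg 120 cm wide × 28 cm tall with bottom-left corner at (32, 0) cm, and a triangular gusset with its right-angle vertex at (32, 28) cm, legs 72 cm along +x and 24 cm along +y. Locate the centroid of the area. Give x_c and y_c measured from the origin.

x_c = 48.13 cm, y_c = 48.55 cm

vertical leg: A = 32 × 150 = 4800.00, centroid at (16.00, 75.00).
horizontal leg: A = 120 × 28 = 3360.00, centroid at (92.00, 14.00).
gusset: A = ½·72·24 = 864.00, centroid at (56.00, 36.00).
ΣA = 9024.00 cm²
ΣAx_c = (4800.00)(16.00) + (3360.00)(92.00) + (864.00)(56.00) = 434304.00 cm³
ΣAy_c = (4800.00)(75.00) + (3360.00)(14.00) + (864.00)(36.00) = 438144.00 cm³
x_c = 434304.00 / 9024.00 = 48.13 cm
y_c = 438144.00 / 9024.00 = 48.55 cm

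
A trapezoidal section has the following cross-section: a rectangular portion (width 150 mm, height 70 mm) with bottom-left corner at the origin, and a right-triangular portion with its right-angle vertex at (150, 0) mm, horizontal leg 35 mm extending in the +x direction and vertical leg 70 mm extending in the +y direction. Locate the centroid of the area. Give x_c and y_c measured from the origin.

x_c = 84.05 mm, y_c = 33.78 mm

rectangular portion: A = 150 × 70 = 10500.00, centroid at (75.00, 35.00).
triangular portion: A = ½·35·70 = 1225.00, centroid at (161.67, 23.33).
ΣA = 11725.00 mm², ΣAx_c = 985541.67 mm³, ΣAy_c = 396083.33 mm³.
x_c = 985541.67/11725.00 = 84.05 mm; y_c = 396083.33/11725.00 = 33.78 mm.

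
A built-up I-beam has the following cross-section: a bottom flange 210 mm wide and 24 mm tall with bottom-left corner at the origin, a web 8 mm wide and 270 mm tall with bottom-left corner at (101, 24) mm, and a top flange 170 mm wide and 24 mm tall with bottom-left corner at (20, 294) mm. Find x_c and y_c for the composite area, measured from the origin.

x_c = 105.00 mm, y_c = 146.49 mm

bottom flange: A = 210 × 24 = 5040.00, centroid at (105.00, 12.00).
web: A = 8 × 270 = 2160.00, centroid at (105.00, 159.00).
top flange: A = 170 × 24 = 4080.00, centroid at (105.00, 306.00).
ΣA = 11280.00 mm², ΣAx_c = 1184400.00 mm³, ΣAy_c = 1652400.00 mm³.
x_c = 1184400.00/11280.00 = 105.00 mm; y_c = 1652400.00/11280.00 = 146.49 mm.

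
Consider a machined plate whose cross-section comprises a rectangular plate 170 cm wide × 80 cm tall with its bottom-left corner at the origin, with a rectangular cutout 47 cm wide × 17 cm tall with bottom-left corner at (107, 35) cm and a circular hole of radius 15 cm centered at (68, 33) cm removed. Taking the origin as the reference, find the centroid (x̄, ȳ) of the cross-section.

plate: A = 170 × 80 = 13600.00, centroid at (85.00, 40.00).
hole 1: A = −(47 × 17) = -799.00, centroid at (130.50, 43.50).
hole 2: A = −π·15² = -706.86, centroid at (68.00, 33.00).
ΣA = 12094.14 cm²
ΣAx̄ = (13600.00)(85.00) + (-799.00)(130.50) + (-706.86)(68.00) = 1003664.13 cm³
ΣAȳ = (13600.00)(40.00) + (-799.00)(43.50) + (-706.86)(33.00) = 485917.17 cm³
x̄ = 1003664.13 / 12094.14 = 82.99 cm
ȳ = 485917.17 / 12094.14 = 40.18 cm

x̄ = 82.99 cm, ȳ = 40.18 cm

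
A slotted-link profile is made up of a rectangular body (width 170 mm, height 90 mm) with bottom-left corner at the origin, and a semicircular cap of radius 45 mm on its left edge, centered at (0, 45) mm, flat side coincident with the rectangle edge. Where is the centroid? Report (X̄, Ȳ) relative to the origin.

X̄ = 67.08 mm, Ȳ = 45.00 mm

Part | A | x̄ᵢ | ȳᵢ | A·x̄ᵢ | A·ȳᵢ
rectangular body | 15300.00 | 85.00 | 45.00 | 1300500.00 | 688500.00
semicircular end | 3180.86 | -19.10 | 45.00 | -60750.00 | 143138.82
Σ | 18480.86 |  |  | 1239750.00 | 831638.82
X̄ = 1239750.00 / 18480.86 = 67.08 mm
Ȳ = 831638.82 / 18480.86 = 45.00 mm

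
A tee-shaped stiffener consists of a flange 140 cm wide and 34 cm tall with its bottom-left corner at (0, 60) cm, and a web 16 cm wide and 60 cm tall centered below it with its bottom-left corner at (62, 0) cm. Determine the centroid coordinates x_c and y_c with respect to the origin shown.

x_c = 70.00 cm, y_c = 69.11 cm

web: A = 16 × 60 = 960.00, centroid at (70.00, 30.00).
flange: A = 140 × 34 = 4760.00, centroid at (70.00, 77.00).
ΣA = 5720.00 cm², ΣAx_c = 400400.00 cm³, ΣAy_c = 395320.00 cm³.
x_c = 400400.00/5720.00 = 70.00 cm; y_c = 395320.00/5720.00 = 69.11 cm.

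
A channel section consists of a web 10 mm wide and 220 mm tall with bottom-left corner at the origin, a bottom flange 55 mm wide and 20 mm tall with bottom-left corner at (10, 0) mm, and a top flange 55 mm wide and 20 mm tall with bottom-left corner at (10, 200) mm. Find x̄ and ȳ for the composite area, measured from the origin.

web: A = 10 × 220 = 2200.00, centroid at (5.00, 110.00).
bottom flange: A = 55 × 20 = 1100.00, centroid at (37.50, 10.00).
top flange: A = 55 × 20 = 1100.00, centroid at (37.50, 210.00).
ΣA = 4400.00 mm²
ΣAx̄ = (2200.00)(5.00) + (1100.00)(37.50) + (1100.00)(37.50) = 93500.00 mm³
ΣAȳ = (2200.00)(110.00) + (1100.00)(10.00) + (1100.00)(210.00) = 484000.00 mm³
x̄ = 93500.00 / 4400.00 = 21.25 mm
ȳ = 484000.00 / 4400.00 = 110.00 mm

x̄ = 21.25 mm, ȳ = 110.00 mm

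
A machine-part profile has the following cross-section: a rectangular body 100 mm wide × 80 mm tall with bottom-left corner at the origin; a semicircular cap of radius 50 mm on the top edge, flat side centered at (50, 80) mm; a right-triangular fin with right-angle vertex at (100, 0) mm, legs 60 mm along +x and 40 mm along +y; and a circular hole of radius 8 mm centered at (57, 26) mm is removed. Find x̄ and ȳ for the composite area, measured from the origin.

Part | A | x̄ᵢ | ȳᵢ | A·x̄ᵢ | A·ȳᵢ
rectangular body | 8000.00 | 50.00 | 40.00 | 400000.00 | 320000.00
semicircular top | 3926.99 | 50.00 | 101.22 | 196349.54 | 397492.60
triangular fin | 1200.00 | 120.00 | 13.33 | 144000.00 | 16000.00
hole | -201.06 | 57.00 | 26.00 | -11460.53 | -5227.61
Σ | 12925.93 |  |  | 728889.01 | 728264.99
x̄ = 728889.01 / 12925.93 = 56.39 mm
ȳ = 728264.99 / 12925.93 = 56.34 mm

x̄ = 56.39 mm, ȳ = 56.34 mm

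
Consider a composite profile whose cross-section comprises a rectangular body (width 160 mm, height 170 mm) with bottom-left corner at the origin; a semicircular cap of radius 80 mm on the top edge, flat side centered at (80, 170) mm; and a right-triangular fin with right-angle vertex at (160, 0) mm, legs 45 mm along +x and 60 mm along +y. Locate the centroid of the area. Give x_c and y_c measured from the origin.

Part | A | x̄ᵢ | ȳᵢ | A·x̄ᵢ | A·ȳᵢ
rectangular body | 27200.00 | 80.00 | 85.00 | 2176000.00 | 2312000.00
semicircular top | 10053.10 | 80.00 | 203.95 | 804247.72 | 2050359.74
triangular fin | 1350.00 | 175.00 | 20.00 | 236250.00 | 27000.00
Σ | 38603.10 |  |  | 3216497.72 | 4389359.74
x_c = 3216497.72 / 38603.10 = 83.32 mm
y_c = 4389359.74 / 38603.10 = 113.70 mm

x_c = 83.32 mm, y_c = 113.70 mm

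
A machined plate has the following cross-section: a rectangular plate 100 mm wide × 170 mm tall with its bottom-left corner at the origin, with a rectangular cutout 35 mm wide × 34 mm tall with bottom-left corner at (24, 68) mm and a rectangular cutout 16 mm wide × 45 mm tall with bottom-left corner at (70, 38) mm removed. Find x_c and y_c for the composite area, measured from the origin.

x_c = 49.33 mm, y_c = 86.17 mm

Part | A | x̄ᵢ | ȳᵢ | A·x̄ᵢ | A·ȳᵢ
plate | 17000.00 | 50.00 | 85.00 | 850000.00 | 1445000.00
hole 1 | -1190.00 | 41.50 | 85.00 | -49385.00 | -101150.00
hole 2 | -720.00 | 78.00 | 60.50 | -56160.00 | -43560.00
Σ | 15090.00 |  |  | 744455.00 | 1300290.00
x_c = 744455.00 / 15090.00 = 49.33 mm
y_c = 1300290.00 / 15090.00 = 86.17 mm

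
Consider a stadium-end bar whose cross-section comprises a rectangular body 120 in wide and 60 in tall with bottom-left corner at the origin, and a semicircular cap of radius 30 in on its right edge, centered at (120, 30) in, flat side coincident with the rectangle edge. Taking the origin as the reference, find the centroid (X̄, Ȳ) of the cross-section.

Part | A | x̄ᵢ | ȳᵢ | A·x̄ᵢ | A·ȳᵢ
rectangular body | 7200.00 | 60.00 | 30.00 | 432000.00 | 216000.00
semicircular end | 1413.72 | 132.73 | 30.00 | 187646.00 | 42411.50
Σ | 8613.72 |  |  | 619646.00 | 258411.50
X̄ = 619646.00 / 8613.72 = 71.94 in
Ȳ = 258411.50 / 8613.72 = 30.00 in

X̄ = 71.94 in, Ȳ = 30.00 in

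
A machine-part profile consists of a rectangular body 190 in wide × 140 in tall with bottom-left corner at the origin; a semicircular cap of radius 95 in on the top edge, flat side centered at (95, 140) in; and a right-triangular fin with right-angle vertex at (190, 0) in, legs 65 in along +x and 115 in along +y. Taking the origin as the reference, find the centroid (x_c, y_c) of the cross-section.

x_c = 104.80 in, y_c = 102.47 in

rectangular body: A = 190 × 140 = 26600.00, centroid at (95.00, 70.00).
semicircular top: A = ½π·95² = 14176.44, centroid at (95.00, 180.32).
triangular fin: A = ½·65·115 = 3737.50, centroid at (211.67, 38.33).
ΣA = 44513.94 in², ΣAx_c = 4664865.67 in³, ΣAy_c = 4561555.33 in³.
x_c = 4664865.67/44513.94 = 104.80 in; y_c = 4561555.33/44513.94 = 102.47 in.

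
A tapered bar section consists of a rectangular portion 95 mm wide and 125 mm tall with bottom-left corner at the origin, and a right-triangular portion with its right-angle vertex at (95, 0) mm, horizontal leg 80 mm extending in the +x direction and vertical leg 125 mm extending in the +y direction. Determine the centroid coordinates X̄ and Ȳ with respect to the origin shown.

X̄ = 69.48 mm, Ȳ = 56.33 mm

rectangular portion: A = 95 × 125 = 11875.00, centroid at (47.50, 62.50).
triangular portion: A = ½·80·125 = 5000.00, centroid at (121.67, 41.67).
ΣA = 16875.00 mm²
ΣAX̄ = (11875.00)(47.50) + (5000.00)(121.67) = 1172395.83 mm³
ΣAȲ = (11875.00)(62.50) + (5000.00)(41.67) = 950520.83 mm³
X̄ = 1172395.83 / 16875.00 = 69.48 mm
Ȳ = 950520.83 / 16875.00 = 56.33 mm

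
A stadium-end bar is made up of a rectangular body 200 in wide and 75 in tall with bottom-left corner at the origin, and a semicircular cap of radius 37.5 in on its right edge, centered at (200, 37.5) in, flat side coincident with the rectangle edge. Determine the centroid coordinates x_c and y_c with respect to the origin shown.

Part | A | x̄ᵢ | ȳᵢ | A·x̄ᵢ | A·ȳᵢ
rectangular body | 15000.00 | 100.00 | 37.50 | 1500000.00 | 562500.00
semicircular end | 2208.93 | 215.92 | 37.50 | 476942.72 | 82834.96
Σ | 17208.93 |  |  | 1976942.72 | 645334.96
x_c = 1976942.72 / 17208.93 = 114.88 in
y_c = 645334.96 / 17208.93 = 37.50 in

x_c = 114.88 in, y_c = 37.50 in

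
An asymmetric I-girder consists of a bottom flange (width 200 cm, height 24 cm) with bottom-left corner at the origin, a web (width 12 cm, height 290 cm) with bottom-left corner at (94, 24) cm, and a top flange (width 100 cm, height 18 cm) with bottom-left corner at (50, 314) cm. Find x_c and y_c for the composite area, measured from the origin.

Part | A | x̄ᵢ | ȳᵢ | A·x̄ᵢ | A·ȳᵢ
bottom flange | 4800.00 | 100.00 | 12.00 | 480000.00 | 57600.00
web | 3480.00 | 100.00 | 169.00 | 348000.00 | 588120.00
top flange | 1800.00 | 100.00 | 323.00 | 180000.00 | 581400.00
Σ | 10080.00 |  |  | 1008000.00 | 1227120.00
x_c = 1008000.00 / 10080.00 = 100.00 cm
y_c = 1227120.00 / 10080.00 = 121.74 cm

x_c = 100.00 cm, y_c = 121.74 cm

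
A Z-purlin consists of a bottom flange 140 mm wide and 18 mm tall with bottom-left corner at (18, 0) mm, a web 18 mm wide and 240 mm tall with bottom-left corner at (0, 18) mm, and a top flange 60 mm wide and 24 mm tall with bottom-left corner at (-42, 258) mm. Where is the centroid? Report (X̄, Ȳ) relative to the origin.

X̄ = 29.39 mm, Ȳ = 121.70 mm

bottom flange: A = 140 × 18 = 2520.00, centroid at (88.00, 9.00).
web: A = 18 × 240 = 4320.00, centroid at (9.00, 138.00).
top flange: A = 60 × 24 = 1440.00, centroid at (-12.00, 270.00).
ΣA = 8280.00 mm², ΣAX̄ = 243360.00 mm³, ΣAȲ = 1007640.00 mm³.
X̄ = 243360.00/8280.00 = 29.39 mm; Ȳ = 1007640.00/8280.00 = 121.70 mm.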